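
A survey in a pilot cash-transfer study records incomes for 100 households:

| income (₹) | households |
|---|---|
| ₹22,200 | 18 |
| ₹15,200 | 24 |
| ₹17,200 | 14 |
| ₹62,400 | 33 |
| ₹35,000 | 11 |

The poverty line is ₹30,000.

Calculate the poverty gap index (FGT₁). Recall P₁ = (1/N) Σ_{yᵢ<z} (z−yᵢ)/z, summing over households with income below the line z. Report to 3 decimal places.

Poor units: 24×₹15,200, 14×₹17,200, 18×₹22,200 (q = 56 of N = 100).
Gap ratios (z−y)/z: (30000−15200)/30000 = 0.4933 (×24); (30000−17200)/30000 = 0.4267 (×14); (30000−22200)/30000 = 0.2600 (×18).
Σ = 22.493333. Dividing by the full population N = 100 gives P₁ = 0.225.

0.225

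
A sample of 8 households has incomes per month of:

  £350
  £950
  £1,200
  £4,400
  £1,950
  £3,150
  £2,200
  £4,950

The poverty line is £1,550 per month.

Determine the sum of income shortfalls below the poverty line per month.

£2,150

Poor units: £350, £950, £1,200 (q = 3 of N = 8).
Individual gaps: 1550−350 = 1200; 1550−950 = 600; 1550−1200 = 350.
Aggregate gap = £2,150.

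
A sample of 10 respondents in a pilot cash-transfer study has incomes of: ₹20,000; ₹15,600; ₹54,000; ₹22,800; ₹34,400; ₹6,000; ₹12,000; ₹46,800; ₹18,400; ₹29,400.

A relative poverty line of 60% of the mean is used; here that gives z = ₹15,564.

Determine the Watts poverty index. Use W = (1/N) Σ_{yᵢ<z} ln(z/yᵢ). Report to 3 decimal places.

0.121

Below z: ₹6,000, ₹12,000 (q = 2 of N = 10).
Log gaps: ln(15564/6000) = 0.9532; ln(15564/12000) = 0.2601.
W = 1.213255 / 10 = 0.121.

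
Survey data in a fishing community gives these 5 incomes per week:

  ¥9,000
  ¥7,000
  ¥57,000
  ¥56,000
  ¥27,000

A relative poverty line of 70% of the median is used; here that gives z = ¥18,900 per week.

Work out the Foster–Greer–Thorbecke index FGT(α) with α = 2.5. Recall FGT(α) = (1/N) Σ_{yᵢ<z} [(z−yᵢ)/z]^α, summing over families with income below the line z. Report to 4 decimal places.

0.1026

Incomes under z: ¥7,000, ¥9,000 (q = 2 of N = 5).
Normalized shortfalls: (18900−7000)/18900 = 0.6296; (18900−9000)/18900 = 0.5238.
Raised to α = 2.5: 0.31457; 0.19858.
Sum = 0.513146; FGT(2.5) = 0.513146 / 5 = 0.1026.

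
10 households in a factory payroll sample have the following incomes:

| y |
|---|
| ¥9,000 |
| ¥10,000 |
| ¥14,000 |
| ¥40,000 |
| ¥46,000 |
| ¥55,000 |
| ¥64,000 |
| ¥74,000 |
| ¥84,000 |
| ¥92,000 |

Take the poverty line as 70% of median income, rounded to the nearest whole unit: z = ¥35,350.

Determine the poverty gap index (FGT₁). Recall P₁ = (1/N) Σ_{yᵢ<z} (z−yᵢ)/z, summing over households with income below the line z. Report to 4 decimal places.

0.2066

Below the line: ¥9,000, ¥10,000, ¥14,000 (q = 3 of N = 10).
Shortfall ratios: (35350−9000)/35350 = 0.7454; (35350−10000)/35350 = 0.7171; (35350−14000)/35350 = 0.6040.
Sum of shortfalls = 2.066478; P₁ averages over all N: 2.066478 / 10 = 0.2066.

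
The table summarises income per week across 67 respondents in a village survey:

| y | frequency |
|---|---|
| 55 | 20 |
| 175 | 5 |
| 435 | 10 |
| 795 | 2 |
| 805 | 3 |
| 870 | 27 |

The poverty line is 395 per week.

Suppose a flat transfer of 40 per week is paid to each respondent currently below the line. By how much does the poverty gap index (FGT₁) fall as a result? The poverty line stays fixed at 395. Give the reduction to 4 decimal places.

0.0378

Before: below the line — 20×55, 5×175; poverty gap index (FGT₁) = 0.298507.
After the 40 transfer: below the line — 20×95, 5×215; poverty gap index (FGT₁) = 0.260722.
Reduction = 0.298507 − 0.260722 = 0.0378.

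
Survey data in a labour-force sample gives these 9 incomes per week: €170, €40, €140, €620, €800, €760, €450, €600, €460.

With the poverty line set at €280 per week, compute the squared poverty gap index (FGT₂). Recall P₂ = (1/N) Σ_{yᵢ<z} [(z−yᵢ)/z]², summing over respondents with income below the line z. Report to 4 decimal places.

Poor units: €40, €140, €170 (q = 3 of N = 9).
Normalized shortfalls: (280−40)/280 = 0.8571; (280−140)/280 = 0.5000; (280−170)/280 = 0.3929.
Squared: 0.7347; 0.2500; 0.1543.
Sum = 1.139031; P₂ = 1.139031 / 9 = 0.1266.

0.1266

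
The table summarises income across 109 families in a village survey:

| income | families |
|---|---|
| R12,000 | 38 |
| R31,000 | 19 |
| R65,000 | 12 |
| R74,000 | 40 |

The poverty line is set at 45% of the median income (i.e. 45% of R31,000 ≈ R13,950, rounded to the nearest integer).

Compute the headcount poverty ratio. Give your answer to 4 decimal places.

0.3486

38 of the 109 families have income below R13,950.
H = 38/109 = 0.3486.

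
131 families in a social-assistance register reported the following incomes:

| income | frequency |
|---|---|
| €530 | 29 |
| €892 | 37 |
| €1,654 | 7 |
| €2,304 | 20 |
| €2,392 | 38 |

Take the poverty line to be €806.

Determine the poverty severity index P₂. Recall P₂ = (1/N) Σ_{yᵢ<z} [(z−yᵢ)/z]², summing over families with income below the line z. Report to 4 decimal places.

0.0260

Incomes under z: 29×€530 (q = 29 of N = 131).
Shortfall ratios: (806−530)/806 = 0.3424 (×29).
Squared: 0.1173 (×29).
Sum = 3.400526; P₂ = 3.400526 / 131 = 0.0260.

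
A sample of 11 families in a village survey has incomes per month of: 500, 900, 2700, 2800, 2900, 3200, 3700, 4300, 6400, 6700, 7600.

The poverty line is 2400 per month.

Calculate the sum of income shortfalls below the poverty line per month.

Below z: 500, 900 (q = 2 of N = 11).
Individual gaps: 2400−500 = 1900; 2400−900 = 1500.
Aggregate gap = 3400.

3400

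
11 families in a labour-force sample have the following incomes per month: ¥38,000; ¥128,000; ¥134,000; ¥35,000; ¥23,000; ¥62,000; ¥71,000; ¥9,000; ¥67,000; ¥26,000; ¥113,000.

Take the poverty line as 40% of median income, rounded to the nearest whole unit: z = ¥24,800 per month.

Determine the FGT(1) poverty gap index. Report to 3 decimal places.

0.065

Below the line: ¥9,000, ¥23,000 (q = 2 of N = 11).
Normalized shortfalls: (24800−9000)/24800 = 0.6371; (24800−23000)/24800 = 0.0726.
Sum of shortfalls = 0.709677; P₁ averages over all N: 0.709677 / 11 = 0.065.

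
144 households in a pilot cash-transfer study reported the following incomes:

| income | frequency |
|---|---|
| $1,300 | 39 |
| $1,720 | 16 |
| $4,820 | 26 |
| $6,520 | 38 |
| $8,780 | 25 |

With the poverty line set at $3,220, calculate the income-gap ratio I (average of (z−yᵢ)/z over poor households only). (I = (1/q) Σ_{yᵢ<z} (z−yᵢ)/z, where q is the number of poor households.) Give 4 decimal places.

Below the line: 39×$1,300, 16×$1,720 (q = 55 of N = 144).
Shortfall ratios (z−y)/z: 0.5963 (×39), 0.4658 (×16); sum = 30.708075.
The income-gap ratio divides by q (the poor only): 30.708075 / 55 = 0.5583.

0.5583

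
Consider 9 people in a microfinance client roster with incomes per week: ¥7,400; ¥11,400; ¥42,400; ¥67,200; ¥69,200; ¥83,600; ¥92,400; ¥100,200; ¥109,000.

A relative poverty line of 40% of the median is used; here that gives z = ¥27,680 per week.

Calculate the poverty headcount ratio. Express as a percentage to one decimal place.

2 of the 9 people have income below ¥27,680.
H = 2/9 = 22.2%.

22.2%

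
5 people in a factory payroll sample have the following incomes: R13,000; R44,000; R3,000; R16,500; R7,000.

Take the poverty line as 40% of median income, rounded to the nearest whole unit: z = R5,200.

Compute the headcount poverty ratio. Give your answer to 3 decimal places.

1 of the 5 people have income below R5,200.
H = 1/5 = 0.200.

0.200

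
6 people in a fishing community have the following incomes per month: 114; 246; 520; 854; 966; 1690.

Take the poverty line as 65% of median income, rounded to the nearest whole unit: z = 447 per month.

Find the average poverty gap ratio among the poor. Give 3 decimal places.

Below the line: 114, 246 (q = 2 of N = 6).
Relative gaps: 0.7450, 0.4497; sum = 1.194631.
I averages over the q = 2 poor units only: 1.194631 / 2 = 0.597.

0.597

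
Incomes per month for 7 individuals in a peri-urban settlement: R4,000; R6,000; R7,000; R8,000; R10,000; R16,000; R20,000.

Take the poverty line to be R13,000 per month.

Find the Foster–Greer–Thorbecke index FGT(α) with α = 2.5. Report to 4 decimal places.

0.1248

Poor units: R4,000, R6,000, R7,000, R8,000, R10,000 (q = 5 of N = 7).
Gap ratios (z−y)/z: (13000−4000)/13000 = 0.6923; (13000−6000)/13000 = 0.5385; (13000−7000)/13000 = 0.4615; (13000−8000)/13000 = 0.3846; (13000−10000)/13000 = 0.2308.
Raised to α = 2.5: 0.39879; 0.21276; 0.14472; 0.09174; 0.02558.
Sum = 0.873593; FGT(2.5) = 0.873593 / 7 = 0.1248.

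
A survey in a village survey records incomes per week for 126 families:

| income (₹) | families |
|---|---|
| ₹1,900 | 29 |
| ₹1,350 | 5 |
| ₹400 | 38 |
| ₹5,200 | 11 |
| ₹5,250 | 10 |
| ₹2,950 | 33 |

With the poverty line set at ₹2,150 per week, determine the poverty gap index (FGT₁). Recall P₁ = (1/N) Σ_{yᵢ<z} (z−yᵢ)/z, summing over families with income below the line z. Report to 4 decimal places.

0.2870

Incomes under z: 38×₹400, 5×₹1,350, 29×₹1,900 (q = 72 of N = 126).
Normalized shortfalls: (2150−400)/2150 = 0.8140 (×38); (2150−1350)/2150 = 0.3721 (×5); (2150−1900)/2150 = 0.1163 (×29).
Σ = 36.162791. Dividing by the full population N = 126 gives P₁ = 0.2870.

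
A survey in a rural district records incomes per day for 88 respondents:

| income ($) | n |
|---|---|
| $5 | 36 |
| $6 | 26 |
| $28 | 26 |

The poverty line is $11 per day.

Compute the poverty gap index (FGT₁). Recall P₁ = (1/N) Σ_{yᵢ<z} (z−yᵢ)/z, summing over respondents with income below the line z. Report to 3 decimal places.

0.357

Below z: 36×$5, 26×$6 (q = 62 of N = 88).
Gap ratios (z−y)/z: (11−5)/11 = 0.5455 (×36); (11−6)/11 = 0.4545 (×26).
Σ = 31.454545. Dividing by the full population N = 88 gives P₁ = 0.357.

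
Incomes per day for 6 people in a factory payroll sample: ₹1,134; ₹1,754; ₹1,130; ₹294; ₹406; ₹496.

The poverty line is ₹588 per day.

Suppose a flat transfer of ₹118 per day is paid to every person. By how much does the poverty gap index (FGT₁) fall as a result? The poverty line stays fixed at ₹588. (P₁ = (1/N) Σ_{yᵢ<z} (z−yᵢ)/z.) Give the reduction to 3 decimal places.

Before: below the line — ₹294, ₹406, ₹496; poverty gap index (FGT₁) = 0.16100.
After the ₹118 transfer: below the line — ₹412, ₹524; poverty gap index (FGT₁) = 0.06803.
Reduction = 0.16100 − 0.06803 = 0.093.

0.093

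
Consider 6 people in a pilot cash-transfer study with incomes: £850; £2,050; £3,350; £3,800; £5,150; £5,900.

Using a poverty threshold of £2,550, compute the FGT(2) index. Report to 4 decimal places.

Incomes under z: £850, £2,050 (q = 2 of N = 6).
Relative gaps: (2550−850)/2550 = 0.6667; (2550−2050)/2550 = 0.1961.
Squared: 0.4444; 0.0384.
Sum = 0.482891; P₂ = 0.482891 / 6 = 0.0805.

0.0805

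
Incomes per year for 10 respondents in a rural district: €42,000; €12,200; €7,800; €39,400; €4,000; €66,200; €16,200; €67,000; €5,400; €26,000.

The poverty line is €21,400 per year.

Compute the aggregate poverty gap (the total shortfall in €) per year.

€61,400

Below z: €4,000, €5,400, €7,800, €12,200, €16,200 (q = 5 of N = 10).
Individual gaps: 21400−4000 = 17400; 21400−5400 = 16000; 21400−7800 = 13600; 21400−12200 = 9200; 21400−16200 = 5200.
Aggregate gap = €61,400.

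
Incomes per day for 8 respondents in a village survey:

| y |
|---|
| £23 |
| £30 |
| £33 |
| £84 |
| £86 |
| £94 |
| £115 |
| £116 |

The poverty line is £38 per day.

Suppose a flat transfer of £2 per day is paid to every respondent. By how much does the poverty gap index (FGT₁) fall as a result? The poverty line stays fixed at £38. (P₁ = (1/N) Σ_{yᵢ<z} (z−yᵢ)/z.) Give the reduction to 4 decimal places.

Before: below the line — £23, £30, £33; poverty gap index (FGT₁) = 0.092105.
After the £2 transfer: below the line — £25, £32, £35; poverty gap index (FGT₁) = 0.072368.
Reduction = 0.092105 − 0.072368 = 0.0197.

0.0197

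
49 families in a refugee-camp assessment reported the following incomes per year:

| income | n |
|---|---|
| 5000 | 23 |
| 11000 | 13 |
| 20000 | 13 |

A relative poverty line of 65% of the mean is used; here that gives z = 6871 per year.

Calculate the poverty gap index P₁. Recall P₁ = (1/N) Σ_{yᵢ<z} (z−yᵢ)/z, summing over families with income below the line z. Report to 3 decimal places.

Poor units: 23×5000 (q = 23 of N = 49).
Shortfall ratios: (6871−5000)/6871 = 0.2723 (×23).
Σ = 6.262989. Dividing by the full population N = 49 gives P₁ = 0.128.

0.128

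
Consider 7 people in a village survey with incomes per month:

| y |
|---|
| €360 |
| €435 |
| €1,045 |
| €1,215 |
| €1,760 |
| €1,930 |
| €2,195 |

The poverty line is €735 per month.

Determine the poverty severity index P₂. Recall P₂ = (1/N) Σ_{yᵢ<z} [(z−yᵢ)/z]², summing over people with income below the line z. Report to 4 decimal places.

Poor units: €360, €435 (q = 2 of N = 7).
Normalized shortfalls: (735−360)/735 = 0.5102; (735−435)/735 = 0.4082.
Squared: 0.2603; 0.1666.
Sum = 0.426905; P₂ = 0.426905 / 7 = 0.0610.

0.0610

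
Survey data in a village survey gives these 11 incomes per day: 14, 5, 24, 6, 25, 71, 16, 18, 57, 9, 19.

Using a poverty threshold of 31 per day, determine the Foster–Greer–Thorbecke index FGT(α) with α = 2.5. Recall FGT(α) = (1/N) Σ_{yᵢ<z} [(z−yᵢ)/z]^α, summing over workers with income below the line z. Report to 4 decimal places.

0.2078

Below the line: 5, 6, 9, 14, 16, 18, 19, 24, 25 (q = 9 of N = 11).
Shortfall ratios: (31−5)/31 = 0.8387; (31−6)/31 = 0.8065; (31−9)/31 = 0.7097; (31−14)/31 = 0.5484; (31−16)/31 = 0.4839; (31−18)/31 = 0.4194; (31−19)/31 = 0.3871; (31−24)/31 = 0.2258; (31−25)/31 = 0.1935.
Raised to α = 2.5: 0.64421; 0.58404; 0.42428; 0.22270; 0.16286; 0.11388; 0.09323; 0.02423; 0.01648.
Sum = 2.285919; FGT(2.5) = 2.285919 / 11 = 0.2078.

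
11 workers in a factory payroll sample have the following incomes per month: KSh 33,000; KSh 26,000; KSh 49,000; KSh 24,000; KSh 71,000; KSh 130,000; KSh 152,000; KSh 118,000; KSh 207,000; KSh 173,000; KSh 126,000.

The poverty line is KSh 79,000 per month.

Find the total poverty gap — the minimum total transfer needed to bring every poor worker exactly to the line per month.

Poor units: KSh 24,000, KSh 26,000, KSh 33,000, KSh 49,000, KSh 71,000 (q = 5 of N = 11).
Individual gaps: 79000−24000 = 55000; 79000−26000 = 53000; 79000−33000 = 46000; 79000−49000 = 30000; 79000−71000 = 8000.
Aggregate gap = KSh 192,000.

KSh 192,000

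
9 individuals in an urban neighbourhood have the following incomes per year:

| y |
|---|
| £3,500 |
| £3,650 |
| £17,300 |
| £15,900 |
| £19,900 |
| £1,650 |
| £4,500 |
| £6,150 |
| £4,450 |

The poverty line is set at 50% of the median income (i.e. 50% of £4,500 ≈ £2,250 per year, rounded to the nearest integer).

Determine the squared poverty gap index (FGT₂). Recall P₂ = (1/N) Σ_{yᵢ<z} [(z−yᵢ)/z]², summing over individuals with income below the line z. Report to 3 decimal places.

0.008

Incomes under z: £1,650 (q = 1 of N = 9).
Normalized shortfalls: (2250−1650)/2250 = 0.2667.
Squared: 0.0711.
Sum = 0.071111; P₂ = 0.071111 / 9 = 0.008.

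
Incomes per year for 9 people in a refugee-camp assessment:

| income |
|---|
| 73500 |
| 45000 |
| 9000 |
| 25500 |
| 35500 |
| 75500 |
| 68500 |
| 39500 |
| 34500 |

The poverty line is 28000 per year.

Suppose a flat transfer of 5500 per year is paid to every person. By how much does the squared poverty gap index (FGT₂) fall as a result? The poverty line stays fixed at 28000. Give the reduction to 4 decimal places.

Before: below the line — 9000, 25500; squared poverty gap index (FGT₂) = 0.052048.
After the 5500 transfer: below the line — 14500; squared poverty gap index (FGT₂) = 0.025829.
Reduction = 0.052048 − 0.025829 = 0.0262.

0.0262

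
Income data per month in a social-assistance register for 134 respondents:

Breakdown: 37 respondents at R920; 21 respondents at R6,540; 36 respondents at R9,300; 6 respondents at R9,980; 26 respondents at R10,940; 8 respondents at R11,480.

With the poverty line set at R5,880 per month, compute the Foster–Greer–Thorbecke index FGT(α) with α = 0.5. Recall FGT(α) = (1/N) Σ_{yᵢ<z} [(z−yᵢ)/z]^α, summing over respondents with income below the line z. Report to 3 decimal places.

Incomes under z: 37×R920 (q = 37 of N = 134).
Normalized shortfalls: (5880−920)/5880 = 0.8435 (×37).
Raised to α = 0.5: 0.91844 (×37).
Sum = 33.982388; FGT(0.5) = 33.982388 / 134 = 0.254.

0.254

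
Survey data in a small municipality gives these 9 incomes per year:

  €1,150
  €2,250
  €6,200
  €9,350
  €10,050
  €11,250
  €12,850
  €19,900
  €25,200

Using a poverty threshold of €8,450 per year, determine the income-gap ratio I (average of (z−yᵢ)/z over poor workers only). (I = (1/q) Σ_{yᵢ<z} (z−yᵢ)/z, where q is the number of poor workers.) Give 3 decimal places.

0.621

Poor units: €1,150, €2,250, €6,200 (q = 3 of N = 9).
Shortfall ratios (z−y)/z: 0.8639, 0.7337, 0.2663; sum = 1.863905.
The income-gap ratio divides by q (the poor only): 1.863905 / 3 = 0.621.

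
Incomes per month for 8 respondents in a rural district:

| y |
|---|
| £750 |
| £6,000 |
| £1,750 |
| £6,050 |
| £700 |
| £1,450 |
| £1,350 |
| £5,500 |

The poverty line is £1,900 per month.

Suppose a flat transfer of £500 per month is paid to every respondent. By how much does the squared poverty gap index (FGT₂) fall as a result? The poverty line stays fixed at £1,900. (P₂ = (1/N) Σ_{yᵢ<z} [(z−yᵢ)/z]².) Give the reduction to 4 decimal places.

Before: below the line — £700, £750, £1,350, £1,450, £1,750; squared poverty gap index (FGT₂) = 0.113920.
After the £500 transfer: below the line — £1,200, £1,250, £1,850; squared poverty gap index (FGT₂) = 0.031683.
Reduction = 0.113920 − 0.031683 = 0.0822.

0.0822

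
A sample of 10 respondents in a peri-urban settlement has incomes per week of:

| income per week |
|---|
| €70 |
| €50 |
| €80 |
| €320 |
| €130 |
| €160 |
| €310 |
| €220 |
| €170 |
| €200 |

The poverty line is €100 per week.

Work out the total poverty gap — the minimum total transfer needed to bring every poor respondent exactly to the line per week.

€100

Below the line: €50, €70, €80 (q = 3 of N = 10).
Individual gaps: 100−50 = 50; 100−70 = 30; 100−80 = 20.
Aggregate gap = €100.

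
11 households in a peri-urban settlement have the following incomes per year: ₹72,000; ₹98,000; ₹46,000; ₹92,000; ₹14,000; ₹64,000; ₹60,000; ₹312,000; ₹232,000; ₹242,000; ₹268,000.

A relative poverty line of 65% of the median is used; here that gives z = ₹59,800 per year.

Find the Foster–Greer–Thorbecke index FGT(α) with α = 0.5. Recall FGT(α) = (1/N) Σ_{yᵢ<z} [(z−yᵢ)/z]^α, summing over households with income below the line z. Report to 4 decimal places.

0.1232

Below z: ₹14,000, ₹46,000 (q = 2 of N = 11).
Gap ratios (z−y)/z: (59800−14000)/59800 = 0.7659; (59800−46000)/59800 = 0.2308.
Raised to α = 0.5: 0.87515; 0.48038.
Sum = 1.355534; FGT(0.5) = 1.355534 / 11 = 0.1232.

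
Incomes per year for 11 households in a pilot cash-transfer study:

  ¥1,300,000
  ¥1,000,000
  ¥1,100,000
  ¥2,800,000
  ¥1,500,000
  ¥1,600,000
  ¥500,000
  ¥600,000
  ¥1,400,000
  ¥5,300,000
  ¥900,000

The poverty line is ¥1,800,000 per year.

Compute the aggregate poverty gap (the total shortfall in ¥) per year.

Poor units: ¥500,000, ¥600,000, ¥900,000, ¥1,000,000, ¥1,100,000, ¥1,300,000, ¥1,400,000, ¥1,500,000, ¥1,600,000 (q = 9 of N = 11).
Individual gaps: 1800000−500000 = 1300000; 1800000−600000 = 1200000; 1800000−900000 = 900000; 1800000−1000000 = 800000; 1800000−1100000 = 700000; 1800000−1300000 = 500000; 1800000−1400000 = 400000; 1800000−1500000 = 300000; 1800000−1600000 = 200000.
Aggregate gap = ¥6,300,000.

¥6,300,000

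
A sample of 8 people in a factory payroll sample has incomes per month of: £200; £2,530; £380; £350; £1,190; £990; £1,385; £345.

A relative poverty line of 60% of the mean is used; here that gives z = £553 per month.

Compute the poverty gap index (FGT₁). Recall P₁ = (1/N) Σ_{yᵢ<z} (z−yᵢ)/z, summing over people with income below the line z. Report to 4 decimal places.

Poor units: £200, £345, £350, £380 (q = 4 of N = 8).
Normalized shortfalls: (553−200)/553 = 0.6383; (553−345)/553 = 0.3761; (553−350)/553 = 0.3671; (553−380)/553 = 0.3128.
Σ = 1.694394. Dividing by the full population N = 8 gives P₁ = 0.2118.

0.2118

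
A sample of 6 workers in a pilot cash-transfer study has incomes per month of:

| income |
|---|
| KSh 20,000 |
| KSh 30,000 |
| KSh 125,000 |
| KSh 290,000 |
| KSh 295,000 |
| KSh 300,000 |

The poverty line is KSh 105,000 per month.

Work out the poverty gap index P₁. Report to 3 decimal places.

Poor units: KSh 20,000, KSh 30,000 (q = 2 of N = 6).
Relative gaps: (105000−20000)/105000 = 0.8095; (105000−30000)/105000 = 0.7143.
Σ = 1.523810. Dividing by the full population N = 6 gives P₁ = 0.254.

0.254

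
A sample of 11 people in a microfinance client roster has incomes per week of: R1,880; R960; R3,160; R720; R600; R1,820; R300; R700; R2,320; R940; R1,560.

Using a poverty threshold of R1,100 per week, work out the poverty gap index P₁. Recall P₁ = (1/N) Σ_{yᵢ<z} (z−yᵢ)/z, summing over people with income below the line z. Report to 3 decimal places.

0.197

Incomes under z: R300, R600, R700, R720, R940, R960 (q = 6 of N = 11).
Gap ratios (z−y)/z: (1100−300)/1100 = 0.7273; (1100−600)/1100 = 0.4545; (1100−700)/1100 = 0.3636; (1100−720)/1100 = 0.3455; (1100−940)/1100 = 0.1455; (1100−960)/1100 = 0.1273.
Σ = 2.163636. Dividing by the full population N = 11 gives P₁ = 0.197.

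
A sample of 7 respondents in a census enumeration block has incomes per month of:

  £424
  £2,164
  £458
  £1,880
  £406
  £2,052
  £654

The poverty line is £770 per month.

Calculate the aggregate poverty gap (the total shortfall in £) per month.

£1,138

Incomes under z: £406, £424, £458, £654 (q = 4 of N = 7).
Individual gaps: 770−406 = 364; 770−424 = 346; 770−458 = 312; 770−654 = 116.
Aggregate gap = £1,138.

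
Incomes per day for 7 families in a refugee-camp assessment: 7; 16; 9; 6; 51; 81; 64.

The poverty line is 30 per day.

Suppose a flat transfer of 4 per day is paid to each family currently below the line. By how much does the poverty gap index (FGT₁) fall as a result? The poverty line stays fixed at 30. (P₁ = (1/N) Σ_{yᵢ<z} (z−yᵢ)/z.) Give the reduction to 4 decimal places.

0.0762

Before: below the line — 6, 7, 9, 16; poverty gap index (FGT₁) = 0.390476.
After the 4 transfer: below the line — 10, 11, 13, 20; poverty gap index (FGT₁) = 0.314286.
Reduction = 0.390476 − 0.314286 = 0.0762.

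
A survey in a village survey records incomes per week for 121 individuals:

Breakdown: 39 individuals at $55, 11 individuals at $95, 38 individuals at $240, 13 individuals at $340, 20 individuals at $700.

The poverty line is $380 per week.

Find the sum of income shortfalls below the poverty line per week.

Below the line: 39×$55, 11×$95, 38×$240, 13×$340 (q = 101 of N = 121).
Individual gaps: 39×(380−55) = 12675; 11×(380−95) = 3135; 38×(380−240) = 5320; 13×(380−340) = 520.
Aggregate gap = $21,650.

$21,650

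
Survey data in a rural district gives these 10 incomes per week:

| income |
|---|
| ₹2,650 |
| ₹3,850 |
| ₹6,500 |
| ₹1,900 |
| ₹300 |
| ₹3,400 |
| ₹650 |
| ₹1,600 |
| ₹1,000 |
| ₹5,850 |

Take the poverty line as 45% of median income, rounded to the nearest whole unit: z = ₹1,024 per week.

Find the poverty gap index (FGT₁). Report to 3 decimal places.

Below the line: ₹300, ₹650, ₹1,000 (q = 3 of N = 10).
Relative gaps: (1024−300)/1024 = 0.7070; (1024−650)/1024 = 0.3652; (1024−1000)/1024 = 0.0234.
Sum of shortfalls = 1.095703; P₁ averages over all N: 1.095703 / 10 = 0.110.

0.110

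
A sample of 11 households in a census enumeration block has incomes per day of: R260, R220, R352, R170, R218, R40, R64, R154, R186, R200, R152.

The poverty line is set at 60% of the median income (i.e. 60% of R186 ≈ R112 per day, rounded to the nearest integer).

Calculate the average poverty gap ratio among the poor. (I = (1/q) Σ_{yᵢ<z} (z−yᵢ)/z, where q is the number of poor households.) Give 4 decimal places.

Poor units: R40, R64 (q = 2 of N = 11).
Shortfall ratios (z−y)/z: 0.6429, 0.4286; sum = 1.071429.
The income-gap ratio divides by q (the poor only): 1.071429 / 2 = 0.5357.

0.5357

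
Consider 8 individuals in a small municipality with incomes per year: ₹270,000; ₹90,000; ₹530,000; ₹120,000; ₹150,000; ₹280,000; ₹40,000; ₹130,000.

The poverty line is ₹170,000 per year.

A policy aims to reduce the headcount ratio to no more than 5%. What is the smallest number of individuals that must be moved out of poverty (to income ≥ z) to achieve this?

Currently q = 5 of N = 8 are below the line (H = 0.625).
A headcount ratio of at most 5% allows at most ⌊0.05 × 8⌋ = 0 poor individuals.
So at least 5 − 0 = 5 must be lifted.

5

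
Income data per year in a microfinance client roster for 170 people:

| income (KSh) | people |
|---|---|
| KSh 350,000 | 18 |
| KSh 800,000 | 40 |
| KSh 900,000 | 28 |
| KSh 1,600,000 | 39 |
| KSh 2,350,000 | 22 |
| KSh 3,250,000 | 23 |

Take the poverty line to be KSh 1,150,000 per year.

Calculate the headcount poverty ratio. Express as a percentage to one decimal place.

50.6%

86 of the 170 people have income below KSh 1,150,000.
H = 86/170 = 50.6%.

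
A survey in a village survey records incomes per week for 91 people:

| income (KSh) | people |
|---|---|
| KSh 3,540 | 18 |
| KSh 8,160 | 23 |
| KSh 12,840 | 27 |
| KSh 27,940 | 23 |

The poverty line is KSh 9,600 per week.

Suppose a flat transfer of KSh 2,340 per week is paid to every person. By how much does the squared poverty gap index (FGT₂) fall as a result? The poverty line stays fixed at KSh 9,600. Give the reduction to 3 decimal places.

0.055

Before: below the line — 18×KSh 3,540, 23×KSh 8,160; squared poverty gap index (FGT₂) = 0.08451.
After the KSh 2,340 transfer: below the line — 18×KSh 5,880; squared poverty gap index (FGT₂) = 0.02970.
Reduction = 0.08451 − 0.02970 = 0.055.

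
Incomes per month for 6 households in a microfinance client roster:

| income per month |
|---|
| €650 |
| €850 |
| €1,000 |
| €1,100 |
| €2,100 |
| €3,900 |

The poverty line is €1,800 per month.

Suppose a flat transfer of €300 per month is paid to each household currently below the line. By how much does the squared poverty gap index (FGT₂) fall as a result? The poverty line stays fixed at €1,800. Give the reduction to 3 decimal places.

Before: below the line — €650, €850, €1,000, €1,100; squared poverty gap index (FGT₂) = 0.17258.
After the €300 transfer: below the line — €950, €1,150, €1,300, €1,400; squared poverty gap index (FGT₂) = 0.07999.
Reduction = 0.17258 − 0.07999 = 0.093.

0.093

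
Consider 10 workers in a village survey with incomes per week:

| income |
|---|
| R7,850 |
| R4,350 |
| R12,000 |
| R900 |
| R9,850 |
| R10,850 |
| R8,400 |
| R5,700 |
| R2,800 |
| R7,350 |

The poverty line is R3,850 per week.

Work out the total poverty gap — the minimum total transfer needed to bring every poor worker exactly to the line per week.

Poor units: R900, R2,800 (q = 2 of N = 10).
Individual gaps: 3850−900 = 2950; 3850−2800 = 1050.
Aggregate gap = R4,000.

R4,000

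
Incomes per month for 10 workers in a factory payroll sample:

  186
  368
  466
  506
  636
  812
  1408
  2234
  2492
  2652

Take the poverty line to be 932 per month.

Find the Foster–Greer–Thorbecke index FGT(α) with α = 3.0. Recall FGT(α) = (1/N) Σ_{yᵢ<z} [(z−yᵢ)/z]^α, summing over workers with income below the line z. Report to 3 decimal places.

Incomes under z: 186, 368, 466, 506, 636, 812 (q = 6 of N = 10).
Normalized shortfalls: (932−186)/932 = 0.8004; (932−368)/932 = 0.6052; (932−466)/932 = 0.5000; (932−506)/932 = 0.4571; (932−636)/932 = 0.3176; (932−812)/932 = 0.1288.
Raised to α = 3.0: 0.51282; 0.22161; 0.12500; 0.09550; 0.03204; 0.00213.
Sum = 0.989099; FGT(3.0) = 0.989099 / 10 = 0.099.

0.099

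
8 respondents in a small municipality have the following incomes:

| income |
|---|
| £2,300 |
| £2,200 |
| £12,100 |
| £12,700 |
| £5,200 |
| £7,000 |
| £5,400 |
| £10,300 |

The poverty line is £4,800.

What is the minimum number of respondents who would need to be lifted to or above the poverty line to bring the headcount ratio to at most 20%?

1

2 of the 8 respondents are poor, so H = 2/8 = 0.250.
A headcount ratio of at most 20% allows at most ⌊0.20 × 8⌋ = 1 poor respondents.
So at least 2 − 1 = 1 must be lifted.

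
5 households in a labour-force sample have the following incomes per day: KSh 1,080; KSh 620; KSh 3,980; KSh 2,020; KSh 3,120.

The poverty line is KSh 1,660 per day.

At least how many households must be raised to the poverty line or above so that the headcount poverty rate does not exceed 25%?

1

Currently q = 2 of N = 5 are below the line (H = 0.400).
A headcount ratio of at most 25% allows at most ⌊0.25 × 5⌋ = 1 poor households.
So at least 2 − 1 = 1 must be lifted.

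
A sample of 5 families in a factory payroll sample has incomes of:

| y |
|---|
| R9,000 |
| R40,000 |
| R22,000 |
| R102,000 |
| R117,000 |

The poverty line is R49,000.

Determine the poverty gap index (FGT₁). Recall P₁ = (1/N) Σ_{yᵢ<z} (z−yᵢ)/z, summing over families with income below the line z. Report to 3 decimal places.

Poor units: R9,000, R22,000, R40,000 (q = 3 of N = 5).
Normalized shortfalls: (49000−9000)/49000 = 0.8163; (49000−22000)/49000 = 0.5510; (49000−40000)/49000 = 0.1837.
Σ = 1.551020. Dividing by the full population N = 5 gives P₁ = 0.310.

0.310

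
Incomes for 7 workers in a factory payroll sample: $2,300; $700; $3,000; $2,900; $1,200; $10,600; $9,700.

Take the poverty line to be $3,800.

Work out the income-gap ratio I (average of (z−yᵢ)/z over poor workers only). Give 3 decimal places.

Incomes under z: $700, $1,200, $2,300, $2,900, $3,000 (q = 5 of N = 7).
Shortfall ratios (z−y)/z: 0.8158, 0.6842, 0.3947, 0.2368, 0.2105; sum = 2.342105.
The income-gap ratio divides by q (the poor only): 2.342105 / 5 = 0.468.

0.468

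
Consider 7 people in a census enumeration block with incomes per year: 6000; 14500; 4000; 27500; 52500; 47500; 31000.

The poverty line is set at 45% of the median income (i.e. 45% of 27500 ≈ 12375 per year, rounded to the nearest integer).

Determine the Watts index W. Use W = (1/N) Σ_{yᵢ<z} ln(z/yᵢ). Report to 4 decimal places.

Below the line: 4000, 6000 (q = 2 of N = 7).
Log shortfalls: ln(12375/4000) = 1.1294; ln(12375/6000) = 0.7239.
W = 1.853303 / 7 = 0.2648.

0.2648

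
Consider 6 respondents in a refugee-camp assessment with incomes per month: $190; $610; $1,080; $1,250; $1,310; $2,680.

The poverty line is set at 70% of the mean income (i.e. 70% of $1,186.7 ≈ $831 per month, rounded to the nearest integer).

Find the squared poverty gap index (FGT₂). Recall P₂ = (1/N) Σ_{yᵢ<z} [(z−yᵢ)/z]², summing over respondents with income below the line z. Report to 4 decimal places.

0.1110

Below z: $190, $610 (q = 2 of N = 6).
Normalized shortfalls: (831−190)/831 = 0.7714; (831−610)/831 = 0.2659.
Squared: 0.5950; 0.0707.
Sum = 0.665723; P₂ = 0.665723 / 6 = 0.1110.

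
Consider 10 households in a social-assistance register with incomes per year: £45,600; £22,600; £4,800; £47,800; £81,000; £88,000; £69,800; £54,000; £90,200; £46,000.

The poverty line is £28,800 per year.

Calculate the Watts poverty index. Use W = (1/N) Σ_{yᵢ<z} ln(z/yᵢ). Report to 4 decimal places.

0.2034

Below the line: £4,800, £22,600 (q = 2 of N = 10).
ln(z/y) terms: ln(28800/4800) = 1.7918; ln(28800/22600) = 0.2424.
W = 2.034185 / 10 = 0.2034.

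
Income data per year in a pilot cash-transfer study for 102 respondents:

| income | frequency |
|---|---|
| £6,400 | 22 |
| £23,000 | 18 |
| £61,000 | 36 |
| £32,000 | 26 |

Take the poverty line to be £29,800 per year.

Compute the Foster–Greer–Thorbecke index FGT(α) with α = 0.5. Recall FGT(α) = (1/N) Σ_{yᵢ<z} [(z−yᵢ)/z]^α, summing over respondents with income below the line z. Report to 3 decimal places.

Below the line: 22×£6,400, 18×£23,000 (q = 40 of N = 102).
Shortfall ratios: (29800−6400)/29800 = 0.7852 (×22); (29800−23000)/29800 = 0.2282 (×18).
Raised to α = 0.5: 0.88613 (×22); 0.47769 (×18).
Sum = 28.093389; FGT(0.5) = 28.093389 / 102 = 0.275.

0.275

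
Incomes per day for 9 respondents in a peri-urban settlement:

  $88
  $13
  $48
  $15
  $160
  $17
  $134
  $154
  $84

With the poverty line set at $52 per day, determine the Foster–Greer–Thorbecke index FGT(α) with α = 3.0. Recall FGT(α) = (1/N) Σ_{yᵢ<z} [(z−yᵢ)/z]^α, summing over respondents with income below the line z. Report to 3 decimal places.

Below the line: $13, $15, $17, $48 (q = 4 of N = 9).
Relative gaps: (52−13)/52 = 0.7500; (52−15)/52 = 0.7115; (52−17)/52 = 0.6731; (52−48)/52 = 0.0769.
Raised to α = 3.0: 0.42188; 0.36024; 0.30493; 0.00046.
Sum = 1.087499; FGT(3.0) = 1.087499 / 9 = 0.121.

0.121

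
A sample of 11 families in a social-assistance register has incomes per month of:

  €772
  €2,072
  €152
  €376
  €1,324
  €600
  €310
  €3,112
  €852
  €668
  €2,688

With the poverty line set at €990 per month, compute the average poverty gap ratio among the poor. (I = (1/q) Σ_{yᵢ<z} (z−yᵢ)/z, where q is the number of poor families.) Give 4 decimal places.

Below z: €152, €310, €376, €600, €668, €772, €852 (q = 7 of N = 11).
Shortfall ratios (z−y)/z: 0.8465, 0.6869, 0.6202, 0.3939, 0.3253, 0.2202, 0.1394; sum = 3.232323.
I averages over the q = 7 poor units only: 3.232323 / 7 = 0.4618.

0.4618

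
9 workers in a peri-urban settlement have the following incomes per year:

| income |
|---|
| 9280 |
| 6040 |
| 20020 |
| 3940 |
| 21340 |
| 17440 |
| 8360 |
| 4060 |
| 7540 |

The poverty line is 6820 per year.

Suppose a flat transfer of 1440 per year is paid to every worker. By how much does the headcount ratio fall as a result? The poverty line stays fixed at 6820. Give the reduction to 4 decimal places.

0.1111

Before: below the line — 3940, 4060, 6040; headcount ratio = 0.333333.
After the 1440 transfer: below the line — 5380, 5500; headcount ratio = 0.222222.
Reduction = 0.333333 − 0.222222 = 0.1111.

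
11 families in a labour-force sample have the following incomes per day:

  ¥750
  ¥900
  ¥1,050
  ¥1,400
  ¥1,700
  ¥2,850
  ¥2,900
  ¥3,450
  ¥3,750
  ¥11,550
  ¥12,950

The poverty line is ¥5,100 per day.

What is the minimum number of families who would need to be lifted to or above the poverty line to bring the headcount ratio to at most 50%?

9 of the 11 families are poor, so H = 9/11 = 0.818.
A headcount ratio of at most 50% allows at most ⌊0.50 × 11⌋ = 5 poor families.
So at least 9 − 5 = 4 must be lifted.

4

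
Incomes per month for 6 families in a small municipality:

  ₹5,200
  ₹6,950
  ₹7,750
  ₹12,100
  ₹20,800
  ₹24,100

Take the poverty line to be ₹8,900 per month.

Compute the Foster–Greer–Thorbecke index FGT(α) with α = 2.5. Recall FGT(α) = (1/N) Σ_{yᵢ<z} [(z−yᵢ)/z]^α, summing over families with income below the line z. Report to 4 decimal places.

0.0233

Incomes under z: ₹5,200, ₹6,950, ₹7,750 (q = 3 of N = 6).
Shortfall ratios: (8900−5200)/8900 = 0.4157; (8900−6950)/8900 = 0.2191; (8900−7750)/8900 = 0.1292.
Raised to α = 2.5: 0.11144; 0.02247; 0.00600.
Sum = 0.139909; FGT(2.5) = 0.139909 / 6 = 0.0233.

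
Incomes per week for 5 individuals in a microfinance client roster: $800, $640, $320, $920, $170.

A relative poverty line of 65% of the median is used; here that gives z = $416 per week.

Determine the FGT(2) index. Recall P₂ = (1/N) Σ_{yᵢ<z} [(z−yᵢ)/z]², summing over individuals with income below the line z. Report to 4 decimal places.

Below the line: $170, $320 (q = 2 of N = 5).
Relative gaps: (416−170)/416 = 0.5913; (416−320)/416 = 0.2308.
Squared: 0.3497; 0.0533.
Sum = 0.402945; P₂ = 0.402945 / 5 = 0.0806.

0.0806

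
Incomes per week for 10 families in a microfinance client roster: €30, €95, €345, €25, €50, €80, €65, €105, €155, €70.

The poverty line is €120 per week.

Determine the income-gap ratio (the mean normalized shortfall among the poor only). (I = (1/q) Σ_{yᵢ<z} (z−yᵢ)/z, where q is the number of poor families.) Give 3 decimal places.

Incomes under z: €25, €30, €50, €65, €70, €80, €95, €105 (q = 8 of N = 10).
Shortfall ratios (z−y)/z: 0.7917, 0.7500, 0.5833, 0.4583, 0.4167, 0.3333, 0.2083, 0.1250; sum = 3.666667.
The income-gap ratio divides by q (the poor only): 3.666667 / 8 = 0.458.

0.458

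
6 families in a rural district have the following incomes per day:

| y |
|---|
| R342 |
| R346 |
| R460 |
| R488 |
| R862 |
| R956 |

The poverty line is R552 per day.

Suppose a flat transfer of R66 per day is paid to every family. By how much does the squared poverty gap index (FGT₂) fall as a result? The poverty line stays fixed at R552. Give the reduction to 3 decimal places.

Before: below the line — R342, R346, R460, R488; squared poverty gap index (FGT₂) = 0.05420.
After the R66 transfer: below the line — R408, R412, R526; squared poverty gap index (FGT₂) = 0.02243.
Reduction = 0.05420 − 0.02243 = 0.032.

0.032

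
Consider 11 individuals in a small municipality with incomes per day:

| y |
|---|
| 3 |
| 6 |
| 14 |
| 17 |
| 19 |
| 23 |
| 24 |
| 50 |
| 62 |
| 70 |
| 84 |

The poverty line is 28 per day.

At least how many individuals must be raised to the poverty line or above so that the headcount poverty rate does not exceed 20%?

7 of the 11 individuals are poor, so H = 7/11 = 0.636.
A headcount ratio of at most 20% allows at most ⌊0.20 × 11⌋ = 2 poor individuals.
So at least 7 − 2 = 5 must be lifted.

5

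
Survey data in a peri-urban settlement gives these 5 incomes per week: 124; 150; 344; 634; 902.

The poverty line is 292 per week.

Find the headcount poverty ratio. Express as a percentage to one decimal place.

40.0%

2 of the 5 individuals have income below 292.
H = 2/5 = 40.0%.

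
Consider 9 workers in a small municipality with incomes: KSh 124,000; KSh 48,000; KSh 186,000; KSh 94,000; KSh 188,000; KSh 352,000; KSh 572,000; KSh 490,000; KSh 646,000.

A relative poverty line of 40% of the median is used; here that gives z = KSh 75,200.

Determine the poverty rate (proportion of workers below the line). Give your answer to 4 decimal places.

1 of the 9 workers have income below KSh 75,200.
H = 1/9 = 0.1111.

0.1111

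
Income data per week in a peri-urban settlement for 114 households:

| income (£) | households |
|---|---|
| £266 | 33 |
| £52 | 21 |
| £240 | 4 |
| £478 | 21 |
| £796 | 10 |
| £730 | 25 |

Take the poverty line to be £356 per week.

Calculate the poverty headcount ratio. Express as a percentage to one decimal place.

58 of the 114 households have income below £356.
H = 58/114 = 50.9%.

50.9%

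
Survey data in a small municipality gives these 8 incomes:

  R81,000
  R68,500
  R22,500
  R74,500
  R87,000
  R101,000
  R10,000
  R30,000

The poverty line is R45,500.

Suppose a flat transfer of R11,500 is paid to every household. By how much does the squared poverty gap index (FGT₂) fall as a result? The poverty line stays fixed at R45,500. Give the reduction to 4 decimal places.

Before: below the line — R10,000, R22,500, R30,000; squared poverty gap index (FGT₂) = 0.122540.
After the R11,500 transfer: below the line — R21,500, R34,000, R41,500; squared poverty gap index (FGT₂) = 0.043730.
Reduction = 0.122540 − 0.043730 = 0.0788.

0.0788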